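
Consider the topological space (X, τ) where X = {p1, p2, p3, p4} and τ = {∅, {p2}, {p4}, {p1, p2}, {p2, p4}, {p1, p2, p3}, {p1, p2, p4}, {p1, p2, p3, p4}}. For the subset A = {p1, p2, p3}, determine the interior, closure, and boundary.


int(A) = {p1, p2, p3}, cl(A) = {p1, p2, p3}, ∂A = ∅.

Closed sets in (X, τ) are complements of opens:
  closed(X, τ) = {∅, {p3}, {p4}, {p1, p3}, {p3, p4}, {p1, p2, p3}, {p1, p3, p4}, {p1, p2, p3, p4}}.
int(A) = ⋃ {U ∈ τ : U ⊆ A}. Opens contained in A: ∅, {p2}, {p1, p2}, {p1, p2, p3}.
Taking the union of these: int(A) = {p1, p2, p3}.
cl(A) = ⋂ {C closed : A ⊆ C}. Closed sets containing A: {p1, p2, p3}, {p1, p2, p3, p4}.
Intersecting these: cl(A) = {p1, p2, p3}.
∂A = cl(A) ∖ int(A) = {p1, p2, p3} ∖ {p1, p2, p3} = ∅.


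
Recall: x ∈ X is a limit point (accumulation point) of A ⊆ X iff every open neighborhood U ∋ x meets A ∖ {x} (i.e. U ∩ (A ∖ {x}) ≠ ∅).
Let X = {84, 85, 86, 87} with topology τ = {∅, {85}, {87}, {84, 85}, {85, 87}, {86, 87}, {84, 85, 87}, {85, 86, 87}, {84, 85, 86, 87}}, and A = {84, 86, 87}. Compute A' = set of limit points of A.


A' = {86}

For each x ∈ X, list the open sets U ∈ τ with x ∈ U, then check whether U ∩ (A ∖ {x}) ≠ ∅ for every such U.
  x = 84: open {84, 85} ∋ x has {84, 85} ∩ (A ∖ {84}) = ∅, so x is NOT a limit point.
  x = 85: open {85} ∋ x has {85} ∩ (A ∖ {85}) = ∅, so x is NOT a limit point.
  x = 86: opens ∋ x are {86, 87}, {85, 86, 87}, {84, 85, 86, 87}; each meets A ∖ {86}, so x IS a limit point.
  x = 87: open {87} ∋ x has {87} ∩ (A ∖ {87}) = ∅, so x is NOT a limit point.
Collecting: A' = {86}.


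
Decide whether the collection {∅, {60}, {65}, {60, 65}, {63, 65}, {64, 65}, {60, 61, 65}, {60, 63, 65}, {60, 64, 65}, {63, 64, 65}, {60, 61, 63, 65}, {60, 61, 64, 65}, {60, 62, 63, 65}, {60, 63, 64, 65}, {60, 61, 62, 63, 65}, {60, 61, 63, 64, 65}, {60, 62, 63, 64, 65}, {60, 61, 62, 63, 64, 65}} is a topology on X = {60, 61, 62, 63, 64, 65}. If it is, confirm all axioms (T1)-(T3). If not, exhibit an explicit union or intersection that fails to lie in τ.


τ IS a topology on X.

Axiom (T1): ∅ ∈ τ? Yes; X ∈ τ? Yes.
Axiom (T2/T3): check pairwise unions and intersections of members of τ.
All pairwise intersections and unions checked — each lies in τ. Therefore τ satisfies (T1), (T2), (T3): it IS a topology on X.


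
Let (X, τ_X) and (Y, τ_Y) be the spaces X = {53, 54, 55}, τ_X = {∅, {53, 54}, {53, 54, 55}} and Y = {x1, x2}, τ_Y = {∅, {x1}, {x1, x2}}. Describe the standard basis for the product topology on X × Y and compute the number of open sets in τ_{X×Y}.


Basis B = {∅ × ∅, {53, 54} × {x1}, {53, 54, 55} × {x1}, {53, 54} × {x1, x2}, {53, 54, 55} × {x1, x2}}; |τ_{X×Y}| = 6.

Enumerate products U × V with U ∈ τ_X, V ∈ τ_Y (deduplicated):
  ∅ × ∅ = {} (∅)
  {53, 54} × {x1} = {(53,x1), (54,x1)}
  {53, 54, 55} × {x1} = {(53,x1), (54,x1), (55,x1)}
  {53, 54} × {x1, x2} = {(53,x1), (53,x2), (54,x1), (54,x2)}
  {53, 54, 55} × {x1, x2} = {(53,x1), (53,x2), (54,x1), (54,x2), (55,x1), (55,x2)}
These 5 distinct sets form the basis B.
Close under arbitrary unions to get τ_{X×Y}; counting gives |τ_{X×Y}| = 6.


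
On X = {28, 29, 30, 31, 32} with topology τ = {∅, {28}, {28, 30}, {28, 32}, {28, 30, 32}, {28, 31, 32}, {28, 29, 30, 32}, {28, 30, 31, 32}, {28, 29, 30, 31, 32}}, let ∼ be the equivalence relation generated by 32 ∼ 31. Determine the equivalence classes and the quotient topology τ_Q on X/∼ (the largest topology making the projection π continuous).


X/∼ = {[28], [29], [30], [31=32]}; |τ_Q| = 6.

Equivalence classes: [28], [29], [30], [31=32].
Quotient map π: X → X/∼ sends 28 ↦ [28], 29 ↦ [29], 30 ↦ [30], 31 ↦ [31=32], 32 ↦ [31=32].
For each subset V ⊆ X/∼, compute π^{-1}(V) ⊆ X and check whether π^{-1}(V) ∈ τ. V is open in τ_Q iff π^{-1}(V) ∈ τ.
  V = {}: π^{-1}(V) = ∅ ∈ τ ✓.
  V = {[28]}: π^{-1}(V) = {28} ∈ τ ✓.
  V = {[29]}: π^{-1}(V) = {29} ∉ τ ✗.
  V = {[28], [29]}: π^{-1}(V) = {28, 29} ∉ τ ✗.
  V = {[30]}: π^{-1}(V) = {30} ∉ τ ✗.
  V = {[28], [30]}: π^{-1}(V) = {28, 30} ∈ τ ✓.
  V = {[29], [30]}: π^{-1}(V) = {29, 30} ∉ τ ✗.
  V = {[28], [29], [30]}: π^{-1}(V) = {28, 29, 30} ∉ τ ✗.
  V = {[31=32]}: π^{-1}(V) = {31, 32} ∉ τ ✗.
  V = {[28], [31=32]}: π^{-1}(V) = {28, 31, 32} ∈ τ ✓.
  V = {[29], [31=32]}: π^{-1}(V) = {29, 31, 32} ∉ τ ✗.
  V = {[28], [29], [31=32]}: π^{-1}(V) = {28, 29, 31, 32} ∉ τ ✗.
  V = {[30], [31=32]}: π^{-1}(V) = {30, 31, 32} ∉ τ ✗.
  V = {[28], [30], [31=32]}: π^{-1}(V) = {28, 30, 31, 32} ∈ τ ✓.
  V = {[29], [30], [31=32]}: π^{-1}(V) = {29, 30, 31, 32} ∉ τ ✗.
  V = {[28], [29], [30], [31=32]}: π^{-1}(V) = {28, 29, 30, 31, 32} ∈ τ ✓.
Open sets in the quotient: τ_Q = {{}, {[28]}, {[28], [30]}, {[28], [31=32]}, {[28], [30], [31=32]}, {[28], [29], [30], [31=32]}} (6 elements).


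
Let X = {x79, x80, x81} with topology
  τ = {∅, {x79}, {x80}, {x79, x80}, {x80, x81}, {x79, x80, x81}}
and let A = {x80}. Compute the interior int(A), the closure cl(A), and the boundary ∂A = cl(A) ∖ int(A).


int(A) = {x80}, cl(A) = {x80, x81}, ∂A = {x81}.

Closed sets in (X, τ) are complements of opens:
  closed(X, τ) = {∅, {x79}, {x81}, {x79, x81}, {x80, x81}, {x79, x80, x81}}.
int(A) = ⋃ {U ∈ τ : U ⊆ A}. Opens contained in A: ∅, {x80}.
Taking the union of these: int(A) = {x80}.
cl(A) = ⋂ {C closed : A ⊆ C}. Closed sets containing A: {x80, x81}, {x79, x80, x81}.
Intersecting these: cl(A) = {x80, x81}.
∂A = cl(A) ∖ int(A) = {x80, x81} ∖ {x80} = {x81}.


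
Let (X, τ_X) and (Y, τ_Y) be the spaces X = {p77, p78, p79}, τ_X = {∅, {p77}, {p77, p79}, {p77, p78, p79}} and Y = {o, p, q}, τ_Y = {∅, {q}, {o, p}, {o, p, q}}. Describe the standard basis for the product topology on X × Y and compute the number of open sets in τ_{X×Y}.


Basis B = {∅ × ∅, {p77} × {q}, {p77} × {o, p}, {p77, p79} × {q}, {p77} × {o, p, q}, {p77, p78, p79} × {q}, {p77, p79} × {o, p}, {p77, p79} × {o, p, q}, {p77, p78, p79} × {o, p}, {p77, p78, p79} × {o, p, q}}; |τ_{X×Y}| = 16.

Enumerate products U × V with U ∈ τ_X, V ∈ τ_Y (deduplicated):
  ∅ × ∅ = {} (∅)
  {p77} × {q} = {(p77,q)}
  {p77} × {o, p} = {(p77,o), (p77,p)}
  {p77, p79} × {q} = {(p77,q), (p79,q)}
  {p77} × {o, p, q} = {(p77,o), (p77,p), (p77,q)}
  {p77, p78, p79} × {q} = {(p77,q), (p78,q), (p79,q)}
  {p77, p79} × {o, p} = {(p77,o), (p77,p), (p79,o), (p79,p)}
  {p77, p79} × {o, p, q} = {(p77,o), (p77,p), (p77,q), (p79,o), (p79,p), (p79,q)}
  {p77, p78, p79} × {o, p} = {(p77,o), (p77,p), (p78,o), (p78,p), (p79,o), (p79,p)}
  {p77, p78, p79} × {o, p, q} = {(p77,o), (p77,p), (p77,q), (p78,o), (p78,p), (p78,q), (p79,o), (p79,p), (p79,q)}
These 10 distinct sets form the basis B.
Close under arbitrary unions to get τ_{X×Y}; counting gives |τ_{X×Y}| = 16.


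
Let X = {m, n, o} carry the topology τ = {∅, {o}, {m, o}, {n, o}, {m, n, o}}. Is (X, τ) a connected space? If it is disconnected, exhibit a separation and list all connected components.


(X, τ) is connected.

Find clopen sets (U ∈ τ with X ∖ U ∈ τ):
  U = ∅, X ∖ U = {m, n, o} — both open, so U is clopen.
  U = {m, n, o}, X ∖ U = ∅ — both open, so U is clopen.
Only trivial clopens (∅ and X) exist, so (X, τ) is connected.
Compute connected components by grouping points that agree on all clopens:
  component: {m, n, o}


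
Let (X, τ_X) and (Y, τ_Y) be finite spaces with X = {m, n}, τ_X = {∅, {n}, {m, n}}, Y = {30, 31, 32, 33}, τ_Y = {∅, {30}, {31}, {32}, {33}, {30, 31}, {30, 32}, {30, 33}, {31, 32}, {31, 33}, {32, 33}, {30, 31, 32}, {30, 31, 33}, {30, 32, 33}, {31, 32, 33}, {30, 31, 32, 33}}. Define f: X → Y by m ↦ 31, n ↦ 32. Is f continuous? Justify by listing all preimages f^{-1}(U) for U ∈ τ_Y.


f is NOT continuous.

Compute f^{-1}(U) for each U ∈ τ_Y:
  U = ∅: f^{-1}(U) = ∅ ∈ τ_X ✓.
  U = {30}: f^{-1}(U) = ∅ ∈ τ_X ✓.
  U = {31}: f^{-1}(U) = {m} ∉ τ_X ✗.
  U = {32}: f^{-1}(U) = {n} ∈ τ_X ✓.
  U = {33}: f^{-1}(U) = ∅ ∈ τ_X ✓.
  U = {30, 31}: f^{-1}(U) = {m} ∉ τ_X ✗.
  U = {30, 32}: f^{-1}(U) = {n} ∈ τ_X ✓.
  U = {30, 33}: f^{-1}(U) = ∅ ∈ τ_X ✓.
  U = {31, 32}: f^{-1}(U) = {m, n} ∈ τ_X ✓.
  U = {31, 33}: f^{-1}(U) = {m} ∉ τ_X ✗.
  U = {32, 33}: f^{-1}(U) = {n} ∈ τ_X ✓.
  U = {30, 31, 32}: f^{-1}(U) = {m, n} ∈ τ_X ✓.
  U = {30, 31, 33}: f^{-1}(U) = {m} ∉ τ_X ✗.
  U = {30, 32, 33}: f^{-1}(U) = {n} ∈ τ_X ✓.
  U = {31, 32, 33}: f^{-1}(U) = {m, n} ∈ τ_X ✓.
  U = {30, 31, 32, 33}: f^{-1}(U) = {m, n} ∈ τ_X ✓.
Found U = {31} with f^{-1}(U) = {m} not in τ_X. Therefore f is NOT continuous.


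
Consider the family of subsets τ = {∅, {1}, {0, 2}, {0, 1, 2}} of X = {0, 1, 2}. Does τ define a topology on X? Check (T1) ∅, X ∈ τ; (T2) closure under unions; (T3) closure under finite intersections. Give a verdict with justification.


τ IS a topology on X.

Axiom (T1): ∅ ∈ τ? Yes; X ∈ τ? Yes.
Axiom (T2/T3): check pairwise unions and intersections of members of τ.
All pairwise intersections and unions checked — each lies in τ. Therefore τ satisfies (T1), (T2), (T3): it IS a topology on X.


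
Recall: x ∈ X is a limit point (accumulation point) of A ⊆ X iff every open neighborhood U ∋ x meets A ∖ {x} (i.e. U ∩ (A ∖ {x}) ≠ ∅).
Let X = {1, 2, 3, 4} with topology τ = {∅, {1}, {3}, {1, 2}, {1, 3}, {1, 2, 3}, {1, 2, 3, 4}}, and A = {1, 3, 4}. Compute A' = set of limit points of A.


A' = {2, 4}

For each x ∈ X, list the open sets U ∈ τ with x ∈ U, then check whether U ∩ (A ∖ {x}) ≠ ∅ for every such U.
  x = 1: open {1} ∋ x has {1} ∩ (A ∖ {1}) = ∅, so x is NOT a limit point.
  x = 2: opens ∋ x are {1, 2}, {1, 2, 3}, {1, 2, 3, 4}; each meets A ∖ {2}, so x IS a limit point.
  x = 3: open {3} ∋ x has {3} ∩ (A ∖ {3}) = ∅, so x is NOT a limit point.
  x = 4: opens ∋ x are {1, 2, 3, 4}; each meets A ∖ {4}, so x IS a limit point.
Collecting: A' = {2, 4}.


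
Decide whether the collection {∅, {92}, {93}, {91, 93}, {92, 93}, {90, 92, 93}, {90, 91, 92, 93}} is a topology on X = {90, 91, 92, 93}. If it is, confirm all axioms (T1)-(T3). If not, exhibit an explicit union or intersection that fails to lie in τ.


τ is NOT a topology on X.

Axiom (T1): ∅ ∈ τ? Yes; X ∈ τ? Yes.
Axiom (T2/T3): check pairwise unions and intersections of members of τ.
Counterexample for (T2): {92} ∪ {91, 93} = {91, 92, 93} ∉ τ. Therefore τ is NOT a topology.


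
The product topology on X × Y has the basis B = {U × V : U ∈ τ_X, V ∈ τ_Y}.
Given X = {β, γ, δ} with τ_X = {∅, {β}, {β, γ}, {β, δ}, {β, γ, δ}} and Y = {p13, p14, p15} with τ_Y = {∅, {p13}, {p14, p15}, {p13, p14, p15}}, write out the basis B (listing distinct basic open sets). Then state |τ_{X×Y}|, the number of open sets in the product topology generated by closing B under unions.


Basis B = {∅ × ∅, {β} × {p13}, {β, γ} × {p13}, {β, δ} × {p13}, {β} × {p14, p15}, {β} × {p13, p14, p15}, {β, γ, δ} × {p13}, {β, γ} × {p14, p15}, {β, δ} × {p14, p15}, {β, γ} × {p13, p14, p15}, {β, δ} × {p13, p14, p15}, {β, γ, δ} × {p14, p15}, {β, γ, δ} × {p13, p14, p15}}; |τ_{X×Y}| = 25.

Enumerate products U × V with U ∈ τ_X, V ∈ τ_Y (deduplicated):
  ∅ × ∅ = {} (∅)
  {β} × {p13} = {(β,p13)}
  {β, γ} × {p13} = {(β,p13), (γ,p13)}
  {β, δ} × {p13} = {(β,p13), (δ,p13)}
  {β} × {p14, p15} = {(β,p14), (β,p15)}
  {β} × {p13, p14, p15} = {(β,p13), (β,p14), (β,p15)}
  {β, γ, δ} × {p13} = {(β,p13), (γ,p13), (δ,p13)}
  {β, γ} × {p14, p15} = {(β,p14), (β,p15), (γ,p14), (γ,p15)}
  {β, δ} × {p14, p15} = {(β,p14), (β,p15), (δ,p14), (δ,p15)}
  {β, γ} × {p13, p14, p15} = {(β,p13), (β,p14), (β,p15), (γ,p13), (γ,p14), (γ,p15)}
  {β, δ} × {p13, p14, p15} = {(β,p13), (β,p14), (β,p15), (δ,p13), (δ,p14), (δ,p15)}
  {β, γ, δ} × {p14, p15} = {(β,p14), (β,p15), (γ,p14), (γ,p15), (δ,p14), (δ,p15)}
  {β, γ, δ} × {p13, p14, p15} = {(β,p13), (β,p14), (β,p15), (γ,p13), (γ,p14), (γ,p15), (δ,p13), (δ,p14), (δ,p15)}
These 13 distinct sets form the basis B.
Close under arbitrary unions to get τ_{X×Y}; counting gives |τ_{X×Y}| = 25.


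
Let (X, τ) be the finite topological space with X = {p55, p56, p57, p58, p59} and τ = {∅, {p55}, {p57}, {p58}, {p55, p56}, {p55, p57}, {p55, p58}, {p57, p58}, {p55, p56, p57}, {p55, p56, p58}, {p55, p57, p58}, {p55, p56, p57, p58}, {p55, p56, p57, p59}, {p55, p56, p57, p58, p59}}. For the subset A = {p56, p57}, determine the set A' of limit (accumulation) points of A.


A' = {p59}

For each x ∈ X, list the open sets U ∈ τ with x ∈ U, then check whether U ∩ (A ∖ {x}) ≠ ∅ for every such U.
  x = p55: open {p55} ∋ x has {p55} ∩ (A ∖ {p55}) = ∅, so x is NOT a limit point.
  x = p56: open {p55, p56} ∋ x has {p55, p56} ∩ (A ∖ {p56}) = ∅, so x is NOT a limit point.
  x = p57: open {p57} ∋ x has {p57} ∩ (A ∖ {p57}) = ∅, so x is NOT a limit point.
  x = p58: open {p58} ∋ x has {p58} ∩ (A ∖ {p58}) = ∅, so x is NOT a limit point.
  x = p59: opens ∋ x are {p55, p56, p57, p59}, {p55, p56, p57, p58, p59}; each meets A ∖ {p59}, so x IS a limit point.
Collecting: A' = {p59}.


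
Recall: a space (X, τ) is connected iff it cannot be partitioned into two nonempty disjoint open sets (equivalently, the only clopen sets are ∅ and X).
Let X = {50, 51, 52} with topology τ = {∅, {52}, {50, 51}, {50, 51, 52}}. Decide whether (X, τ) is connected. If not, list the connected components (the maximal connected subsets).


(X, τ) is disconnected; components = [{52}, {50, 51}].

Find clopen sets (U ∈ τ with X ∖ U ∈ τ):
  U = ∅, X ∖ U = {50, 51, 52} — both open, so U is clopen.
  U = {52}, X ∖ U = {50, 51} — both open, so U is clopen.
  U = {50, 51}, X ∖ U = {52} — both open, so U is clopen.
  U = {50, 51, 52}, X ∖ U = ∅ — both open, so U is clopen.
Nontrivial clopen(s) exist: e.g. {50, 51}. So (X, τ) is disconnected.
Compute connected components by grouping points that agree on all clopens:
  component: {52}
  component: {50, 51}


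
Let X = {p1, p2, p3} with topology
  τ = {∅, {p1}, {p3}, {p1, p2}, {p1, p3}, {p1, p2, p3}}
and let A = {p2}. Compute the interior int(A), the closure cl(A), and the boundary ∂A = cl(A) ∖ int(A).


int(A) = ∅, cl(A) = {p2}, ∂A = {p2}.

Closed sets in (X, τ) are complements of opens:
  closed(X, τ) = {∅, {p2}, {p3}, {p1, p2}, {p2, p3}, {p1, p2, p3}}.
int(A) = ⋃ {U ∈ τ : U ⊆ A}. Opens contained in A: ∅.
Taking the union of these: int(A) = ∅.
cl(A) = ⋂ {C closed : A ⊆ C}. Closed sets containing A: {p2}, {p1, p2}, {p2, p3}, {p1, p2, p3}.
Intersecting these: cl(A) = {p2}.
∂A = cl(A) ∖ int(A) = {p2} ∖ ∅ = {p2}.


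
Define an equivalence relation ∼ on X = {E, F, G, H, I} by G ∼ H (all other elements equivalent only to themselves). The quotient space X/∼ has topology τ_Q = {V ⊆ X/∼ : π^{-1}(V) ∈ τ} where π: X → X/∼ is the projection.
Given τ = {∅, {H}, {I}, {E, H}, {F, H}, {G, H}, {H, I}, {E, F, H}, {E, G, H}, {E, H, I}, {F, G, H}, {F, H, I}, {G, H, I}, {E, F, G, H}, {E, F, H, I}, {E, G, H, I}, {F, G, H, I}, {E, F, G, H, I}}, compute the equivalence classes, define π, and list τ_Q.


X/∼ = {[E], [F], [G=H], [I]}; |τ_Q| = 10.

Equivalence classes: [E], [F], [G=H], [I].
Quotient map π: X → X/∼ sends E ↦ [E], F ↦ [F], G ↦ [G=H], H ↦ [G=H], I ↦ [I].
For each subset V ⊆ X/∼, compute π^{-1}(V) ⊆ X and check whether π^{-1}(V) ∈ τ. V is open in τ_Q iff π^{-1}(V) ∈ τ.
  V = {}: π^{-1}(V) = ∅ ∈ τ ✓.
  V = {[E]}: π^{-1}(V) = {E} ∉ τ ✗.
  V = {[F]}: π^{-1}(V) = {F} ∉ τ ✗.
  V = {[E], [F]}: π^{-1}(V) = {E, F} ∉ τ ✗.
  V = {[G=H]}: π^{-1}(V) = {G, H} ∈ τ ✓.
  V = {[E], [G=H]}: π^{-1}(V) = {E, G, H} ∈ τ ✓.
  V = {[F], [G=H]}: π^{-1}(V) = {F, G, H} ∈ τ ✓.
  V = {[E], [F], [G=H]}: π^{-1}(V) = {E, F, G, H} ∈ τ ✓.
  V = {[I]}: π^{-1}(V) = {I} ∈ τ ✓.
  V = {[E], [I]}: π^{-1}(V) = {E, I} ∉ τ ✗.
  V = {[F], [I]}: π^{-1}(V) = {F, I} ∉ τ ✗.
  V = {[E], [F], [I]}: π^{-1}(V) = {E, F, I} ∉ τ ✗.
  V = {[G=H], [I]}: π^{-1}(V) = {G, H, I} ∈ τ ✓.
  V = {[E], [G=H], [I]}: π^{-1}(V) = {E, G, H, I} ∈ τ ✓.
  V = {[F], [G=H], [I]}: π^{-1}(V) = {F, G, H, I} ∈ τ ✓.
  V = {[E], [F], [G=H], [I]}: π^{-1}(V) = {E, F, G, H, I} ∈ τ ✓.
Open sets in the quotient: τ_Q = {{}, {[G=H]}, {[E], [G=H]}, {[F], [G=H]}, {[E], [F], [G=H]}, {[I]}, {[G=H], [I]}, {[E], [G=H], [I]}, {[F], [G=H], [I]}, {[E], [F], [G=H], [I]}} (10 elements).


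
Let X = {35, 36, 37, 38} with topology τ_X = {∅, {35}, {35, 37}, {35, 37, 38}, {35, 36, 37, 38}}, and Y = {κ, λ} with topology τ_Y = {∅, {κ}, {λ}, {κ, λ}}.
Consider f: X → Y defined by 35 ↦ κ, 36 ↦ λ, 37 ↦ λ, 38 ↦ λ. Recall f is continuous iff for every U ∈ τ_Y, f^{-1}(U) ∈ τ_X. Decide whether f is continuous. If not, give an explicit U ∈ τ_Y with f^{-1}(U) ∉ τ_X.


f is NOT continuous.

Compute f^{-1}(U) for each U ∈ τ_Y:
  U = ∅: f^{-1}(U) = ∅ ∈ τ_X ✓.
  U = {κ}: f^{-1}(U) = {35} ∈ τ_X ✓.
  U = {λ}: f^{-1}(U) = {36, 37, 38} ∉ τ_X ✗.
  U = {κ, λ}: f^{-1}(U) = {35, 36, 37, 38} ∈ τ_X ✓.
Found U = {λ} with f^{-1}(U) = {36, 37, 38} not in τ_X. Therefore f is NOT continuous.


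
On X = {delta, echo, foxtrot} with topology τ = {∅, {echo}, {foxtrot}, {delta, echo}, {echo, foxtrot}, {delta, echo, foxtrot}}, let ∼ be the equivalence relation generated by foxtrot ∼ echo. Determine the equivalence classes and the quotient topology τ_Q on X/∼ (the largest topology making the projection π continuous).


X/∼ = {[delta], [echo=foxtrot]}; |τ_Q| = 3.

Equivalence classes: [delta], [echo=foxtrot].
Quotient map π: X → X/∼ sends delta ↦ [delta], echo ↦ [echo=foxtrot], foxtrot ↦ [echo=foxtrot].
For each subset V ⊆ X/∼, compute π^{-1}(V) ⊆ X and check whether π^{-1}(V) ∈ τ. V is open in τ_Q iff π^{-1}(V) ∈ τ.
  V = {}: π^{-1}(V) = ∅ ∈ τ ✓.
  V = {[delta]}: π^{-1}(V) = {delta} ∉ τ ✗.
  V = {[echo=foxtrot]}: π^{-1}(V) = {echo, foxtrot} ∈ τ ✓.
  V = {[delta], [echo=foxtrot]}: π^{-1}(V) = {delta, echo, foxtrot} ∈ τ ✓.
Open sets in the quotient: τ_Q = {{}, {[echo=foxtrot]}, {[delta], [echo=foxtrot]}} (3 elements).


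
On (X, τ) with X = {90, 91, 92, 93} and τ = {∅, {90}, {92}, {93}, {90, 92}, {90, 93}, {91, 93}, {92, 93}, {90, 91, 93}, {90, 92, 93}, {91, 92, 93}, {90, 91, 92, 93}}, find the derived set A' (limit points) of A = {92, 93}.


A' = {91}

For each x ∈ X, list the open sets U ∈ τ with x ∈ U, then check whether U ∩ (A ∖ {x}) ≠ ∅ for every such U.
  x = 90: open {90} ∋ x has {90} ∩ (A ∖ {90}) = ∅, so x is NOT a limit point.
  x = 91: opens ∋ x are {91, 93}, {90, 91, 93}, {91, 92, 93}, {90, 91, 92, 93}; each meets A ∖ {91}, so x IS a limit point.
  x = 92: open {92} ∋ x has {92} ∩ (A ∖ {92}) = ∅, so x is NOT a limit point.
  x = 93: open {93} ∋ x has {93} ∩ (A ∖ {93}) = ∅, so x is NOT a limit point.
Collecting: A' = {91}.


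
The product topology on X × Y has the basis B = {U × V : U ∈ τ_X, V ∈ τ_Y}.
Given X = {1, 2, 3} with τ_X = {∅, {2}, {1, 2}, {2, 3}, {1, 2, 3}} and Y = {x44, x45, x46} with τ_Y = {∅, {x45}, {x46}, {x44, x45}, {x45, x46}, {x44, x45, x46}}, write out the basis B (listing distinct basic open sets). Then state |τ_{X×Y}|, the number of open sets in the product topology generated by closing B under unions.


Basis B = {∅ × ∅, {2} × {x45}, {2} × {x46}, {1, 2} × {x45}, {1, 2} × {x46}, {2} × {x44, x45}, {2} × {x45, x46}, {2, 3} × {x45}, {2, 3} × {x46}, {1, 2, 3} × {x45}, {1, 2, 3} × {x46}, {2} × {x44, x45, x46}, {1, 2} × {x44, x45}, {1, 2} × {x45, x46}, {2, 3} × {x44, x45}, {2, 3} × {x45, x46}, {1, 2} × {x44, x45, x46}, {1, 2, 3} × {x44, x45}, {1, 2, 3} × {x45, x46}, {2, 3} × {x44, x45, x46}, {1, 2, 3} × {x44, x45, x46}}; |τ_{X×Y}| = 70.

Enumerate products U × V with U ∈ τ_X, V ∈ τ_Y (deduplicated):
  ∅ × ∅ = {} (∅)
  {2} × {x45} = {(2,x45)}
  {2} × {x46} = {(2,x46)}
  {1, 2} × {x45} = {(1,x45), (2,x45)}
  {1, 2} × {x46} = {(1,x46), (2,x46)}
  {2} × {x44, x45} = {(2,x44), (2,x45)}
  {2} × {x45, x46} = {(2,x45), (2,x46)}
  {2, 3} × {x45} = {(2,x45), (3,x45)}
  {2, 3} × {x46} = {(2,x46), (3,x46)}
  {1, 2, 3} × {x45} = {(1,x45), (2,x45), (3,x45)}
  {1, 2, 3} × {x46} = {(1,x46), (2,x46), (3,x46)}
  {2} × {x44, x45, x46} = {(2,x44), (2,x45), (2,x46)}
  {1, 2} × {x44, x45} = {(1,x44), (1,x45), (2,x44), (2,x45)}
  {1, 2} × {x45, x46} = {(1,x45), (1,x46), (2,x45), (2,x46)}
  {2, 3} × {x44, x45} = {(2,x44), (2,x45), (3,x44), (3,x45)}
  {2, 3} × {x45, x46} = {(2,x45), (2,x46), (3,x45), (3,x46)}
  {1, 2} × {x44, x45, x46} = {(1,x44), (1,x45), (1,x46), (2,x44), (2,x45), (2,x46)}
  {1, 2, 3} × {x44, x45} = {(1,x44), (1,x45), (2,x44), (2,x45), (3,x44), (3,x45)}
  {1, 2, 3} × {x45, x46} = {(1,x45), (1,x46), (2,x45), (2,x46), (3,x45), (3,x46)}
  {2, 3} × {x44, x45, x46} = {(2,x44), (2,x45), (2,x46), (3,x44), (3,x45), (3,x46)}
  {1, 2, 3} × {x44, x45, x46} = {(1,x44), (1,x45), (1,x46), (2,x44), (2,x45), (2,x46), (3,x44), (3,x45), (3,x46)}
These 21 distinct sets form the basis B.
Close under arbitrary unions to get τ_{X×Y}; counting gives |τ_{X×Y}| = 70.


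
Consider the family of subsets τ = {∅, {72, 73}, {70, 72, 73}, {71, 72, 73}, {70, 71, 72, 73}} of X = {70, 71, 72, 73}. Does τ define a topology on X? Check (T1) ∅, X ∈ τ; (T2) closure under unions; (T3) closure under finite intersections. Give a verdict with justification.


τ IS a topology on X.

Axiom (T1): ∅ ∈ τ? Yes; X ∈ τ? Yes.
Axiom (T2/T3): check pairwise unions and intersections of members of τ.
All pairwise intersections and unions checked — each lies in τ. Therefore τ satisfies (T1), (T2), (T3): it IS a topology on X.


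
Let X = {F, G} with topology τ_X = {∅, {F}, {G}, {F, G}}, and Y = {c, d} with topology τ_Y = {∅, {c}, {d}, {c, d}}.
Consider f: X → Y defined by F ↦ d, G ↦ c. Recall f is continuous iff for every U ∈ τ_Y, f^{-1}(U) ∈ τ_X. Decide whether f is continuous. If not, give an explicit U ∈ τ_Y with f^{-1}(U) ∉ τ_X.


f IS continuous.

Compute f^{-1}(U) for each U ∈ τ_Y:
  U = ∅: f^{-1}(U) = ∅ ∈ τ_X ✓.
  U = {c}: f^{-1}(U) = {G} ∈ τ_X ✓.
  U = {d}: f^{-1}(U) = {F} ∈ τ_X ✓.
  U = {c, d}: f^{-1}(U) = {F, G} ∈ τ_X ✓.
Every preimage lies in τ_X, so f IS continuous.


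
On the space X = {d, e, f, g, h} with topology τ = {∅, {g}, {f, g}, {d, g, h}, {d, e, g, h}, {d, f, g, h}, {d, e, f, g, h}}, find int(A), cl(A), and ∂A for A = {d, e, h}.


int(A) = ∅, cl(A) = {d, e, h}, ∂A = {d, e, h}.

Closed sets in (X, τ) are complements of opens:
  closed(X, τ) = {∅, {e}, {f}, {e, f}, {d, e, h}, {d, e, f, h}, {d, e, f, g, h}}.
int(A) = ⋃ {U ∈ τ : U ⊆ A}. Opens contained in A: ∅.
Taking the union of these: int(A) = ∅.
cl(A) = ⋂ {C closed : A ⊆ C}. Closed sets containing A: {d, e, h}, {d, e, f, h}, {d, e, f, g, h}.
Intersecting these: cl(A) = {d, e, h}.
∂A = cl(A) ∖ int(A) = {d, e, h} ∖ ∅ = {d, e, h}.


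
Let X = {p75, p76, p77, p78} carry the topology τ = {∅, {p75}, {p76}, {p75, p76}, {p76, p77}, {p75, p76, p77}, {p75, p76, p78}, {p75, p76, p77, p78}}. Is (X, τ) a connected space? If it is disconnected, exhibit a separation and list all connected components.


(X, τ) is connected.

Find clopen sets (U ∈ τ with X ∖ U ∈ τ):
  U = ∅, X ∖ U = {p75, p76, p77, p78} — both open, so U is clopen.
  U = {p75, p76, p77, p78}, X ∖ U = ∅ — both open, so U is clopen.
Only trivial clopens (∅ and X) exist, so (X, τ) is connected.
Compute connected components by grouping points that agree on all clopens:
  component: {p75, p76, p77, p78}


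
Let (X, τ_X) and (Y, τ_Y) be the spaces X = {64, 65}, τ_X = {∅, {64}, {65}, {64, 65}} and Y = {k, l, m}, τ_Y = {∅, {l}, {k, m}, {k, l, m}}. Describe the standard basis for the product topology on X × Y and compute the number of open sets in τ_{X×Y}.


Basis B = {∅ × ∅, {64} × {l}, {65} × {l}, {64} × {k, m}, {64, 65} × {l}, {65} × {k, m}, {64} × {k, l, m}, {65} × {k, l, m}, {64, 65} × {k, m}, {64, 65} × {k, l, m}}; |τ_{X×Y}| = 16.

Enumerate products U × V with U ∈ τ_X, V ∈ τ_Y (deduplicated):
  ∅ × ∅ = {} (∅)
  {64} × {l} = {(64,l)}
  {65} × {l} = {(65,l)}
  {64} × {k, m} = {(64,k), (64,m)}
  {64, 65} × {l} = {(64,l), (65,l)}
  {65} × {k, m} = {(65,k), (65,m)}
  {64} × {k, l, m} = {(64,k), (64,l), (64,m)}
  {65} × {k, l, m} = {(65,k), (65,l), (65,m)}
  {64, 65} × {k, m} = {(64,k), (64,m), (65,k), (65,m)}
  {64, 65} × {k, l, m} = {(64,k), (64,l), (64,m), (65,k), (65,l), (65,m)}
These 10 distinct sets form the basis B.
Close under arbitrary unions to get τ_{X×Y}; counting gives |τ_{X×Y}| = 16.


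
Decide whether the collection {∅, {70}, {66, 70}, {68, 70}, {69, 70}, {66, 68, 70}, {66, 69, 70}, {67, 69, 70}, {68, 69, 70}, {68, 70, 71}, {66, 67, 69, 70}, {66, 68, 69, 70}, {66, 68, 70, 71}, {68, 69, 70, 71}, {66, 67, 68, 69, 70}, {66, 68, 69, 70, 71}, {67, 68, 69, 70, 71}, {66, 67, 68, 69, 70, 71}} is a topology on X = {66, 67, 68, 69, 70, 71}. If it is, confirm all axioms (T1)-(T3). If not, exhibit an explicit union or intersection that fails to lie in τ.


τ is NOT a topology on X.

Axiom (T1): ∅ ∈ τ? Yes; X ∈ τ? Yes.
Axiom (T2/T3): check pairwise unions and intersections of members of τ.
Counterexample for (T2): {68, 70} ∪ {67, 69, 70} = {67, 68, 69, 70} ∉ τ. Therefore τ is NOT a topology.


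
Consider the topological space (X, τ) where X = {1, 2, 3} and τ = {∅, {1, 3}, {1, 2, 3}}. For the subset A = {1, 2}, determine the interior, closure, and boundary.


int(A) = ∅, cl(A) = {1, 2, 3}, ∂A = {1, 2, 3}.

Closed sets in (X, τ) are complements of opens:
  closed(X, τ) = {∅, {2}, {1, 2, 3}}.
int(A) = ⋃ {U ∈ τ : U ⊆ A}. Opens contained in A: ∅.
Taking the union of these: int(A) = ∅.
cl(A) = ⋂ {C closed : A ⊆ C}. Closed sets containing A: {1, 2, 3}.
Intersecting these: cl(A) = {1, 2, 3}.
∂A = cl(A) ∖ int(A) = {1, 2, 3} ∖ ∅ = {1, 2, 3}.


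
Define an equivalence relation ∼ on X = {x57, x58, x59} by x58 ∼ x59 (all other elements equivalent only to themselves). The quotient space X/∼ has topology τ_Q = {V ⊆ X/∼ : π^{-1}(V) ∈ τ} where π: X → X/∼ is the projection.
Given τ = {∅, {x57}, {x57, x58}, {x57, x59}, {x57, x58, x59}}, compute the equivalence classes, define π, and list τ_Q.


X/∼ = {[x57], [x58=x59]}; |τ_Q| = 3.

Equivalence classes: [x57], [x58=x59].
Quotient map π: X → X/∼ sends x57 ↦ [x57], x58 ↦ [x58=x59], x59 ↦ [x58=x59].
For each subset V ⊆ X/∼, compute π^{-1}(V) ⊆ X and check whether π^{-1}(V) ∈ τ. V is open in τ_Q iff π^{-1}(V) ∈ τ.
  V = {}: π^{-1}(V) = ∅ ∈ τ ✓.
  V = {[x57]}: π^{-1}(V) = {x57} ∈ τ ✓.
  V = {[x58=x59]}: π^{-1}(V) = {x58, x59} ∉ τ ✗.
  V = {[x57], [x58=x59]}: π^{-1}(V) = {x57, x58, x59} ∈ τ ✓.
Open sets in the quotient: τ_Q = {{}, {[x57]}, {[x57], [x58=x59]}} (3 elements).


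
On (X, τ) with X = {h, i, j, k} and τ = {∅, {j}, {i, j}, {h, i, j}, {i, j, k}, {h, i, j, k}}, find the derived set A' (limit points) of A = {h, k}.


A' = ∅

For each x ∈ X, list the open sets U ∈ τ with x ∈ U, then check whether U ∩ (A ∖ {x}) ≠ ∅ for every such U.
  x = h: open {h, i, j} ∋ x has {h, i, j} ∩ (A ∖ {h}) = ∅, so x is NOT a limit point.
  x = i: open {i, j} ∋ x has {i, j} ∩ (A ∖ {i}) = ∅, so x is NOT a limit point.
  x = j: open {j} ∋ x has {j} ∩ (A ∖ {j}) = ∅, so x is NOT a limit point.
  x = k: open {i, j, k} ∋ x has {i, j, k} ∩ (A ∖ {k}) = ∅, so x is NOT a limit point.
Collecting: A' = ∅.


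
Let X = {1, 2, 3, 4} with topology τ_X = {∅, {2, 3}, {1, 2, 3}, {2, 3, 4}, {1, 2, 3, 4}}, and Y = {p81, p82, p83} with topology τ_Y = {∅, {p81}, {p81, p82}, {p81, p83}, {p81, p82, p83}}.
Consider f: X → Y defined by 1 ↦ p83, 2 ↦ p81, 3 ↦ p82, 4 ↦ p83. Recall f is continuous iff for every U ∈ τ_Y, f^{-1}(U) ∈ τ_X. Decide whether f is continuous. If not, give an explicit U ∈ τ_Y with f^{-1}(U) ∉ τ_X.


f is NOT continuous.

Compute f^{-1}(U) for each U ∈ τ_Y:
  U = ∅: f^{-1}(U) = ∅ ∈ τ_X ✓.
  U = {p81}: f^{-1}(U) = {2} ∉ τ_X ✗.
  U = {p81, p82}: f^{-1}(U) = {2, 3} ∈ τ_X ✓.
  U = {p81, p83}: f^{-1}(U) = {1, 2, 4} ∉ τ_X ✗.
  U = {p81, p82, p83}: f^{-1}(U) = {1, 2, 3, 4} ∈ τ_X ✓.
Found U = {p81} with f^{-1}(U) = {2} not in τ_X. Therefore f is NOT continuous.


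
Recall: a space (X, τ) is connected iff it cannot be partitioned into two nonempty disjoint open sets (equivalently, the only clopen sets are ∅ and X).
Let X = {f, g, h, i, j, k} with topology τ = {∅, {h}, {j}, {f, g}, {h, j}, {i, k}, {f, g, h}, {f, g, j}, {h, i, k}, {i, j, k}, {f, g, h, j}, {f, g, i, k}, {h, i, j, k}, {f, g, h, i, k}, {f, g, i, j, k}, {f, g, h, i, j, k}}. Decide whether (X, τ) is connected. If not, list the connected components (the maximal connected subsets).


(X, τ) is disconnected; components = [{h}, {j}, {f, g}, {i, k}].

Find clopen sets (U ∈ τ with X ∖ U ∈ τ):
  U = ∅, X ∖ U = {f, g, h, i, j, k} — both open, so U is clopen.
  U = {h}, X ∖ U = {f, g, i, j, k} — both open, so U is clopen.
  U = {j}, X ∖ U = {f, g, h, i, k} — both open, so U is clopen.
  U = {f, g}, X ∖ U = {h, i, j, k} — both open, so U is clopen.
  U = {h, j}, X ∖ U = {f, g, i, k} — both open, so U is clopen.
  U = {i, k}, X ∖ U = {f, g, h, j} — both open, so U is clopen.
  U = {f, g, h}, X ∖ U = {i, j, k} — both open, so U is clopen.
  U = {f, g, j}, X ∖ U = {h, i, k} — both open, so U is clopen.
  U = {h, i, k}, X ∖ U = {f, g, j} — both open, so U is clopen.
  U = {i, j, k}, X ∖ U = {f, g, h} — both open, so U is clopen.
  U = {f, g, h, j}, X ∖ U = {i, k} — both open, so U is clopen.
  U = {f, g, i, k}, X ∖ U = {h, j} — both open, so U is clopen.
  U = {h, i, j, k}, X ∖ U = {f, g} — both open, so U is clopen.
  U = {f, g, h, i, k}, X ∖ U = {j} — both open, so U is clopen.
  U = {f, g, i, j, k}, X ∖ U = {h} — both open, so U is clopen.
  U = {f, g, h, i, j, k}, X ∖ U = ∅ — both open, so U is clopen.
Nontrivial clopen(s) exist: e.g. {h, i, k}. So (X, τ) is disconnected.
Compute connected components by grouping points that agree on all clopens:
  component: {h}
  component: {j}
  component: {f, g}
  component: {i, k}


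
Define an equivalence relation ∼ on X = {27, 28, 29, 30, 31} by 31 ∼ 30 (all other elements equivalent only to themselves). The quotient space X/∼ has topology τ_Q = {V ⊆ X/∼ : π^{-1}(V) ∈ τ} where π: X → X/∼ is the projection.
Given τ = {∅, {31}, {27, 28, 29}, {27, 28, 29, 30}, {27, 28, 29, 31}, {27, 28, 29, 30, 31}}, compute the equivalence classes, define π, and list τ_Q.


X/∼ = {[27], [28], [29], [30=31]}; |τ_Q| = 3.

Equivalence classes: [27], [28], [29], [30=31].
Quotient map π: X → X/∼ sends 27 ↦ [27], 28 ↦ [28], 29 ↦ [29], 30 ↦ [30=31], 31 ↦ [30=31].
For each subset V ⊆ X/∼, compute π^{-1}(V) ⊆ X and check whether π^{-1}(V) ∈ τ. V is open in τ_Q iff π^{-1}(V) ∈ τ.
  V = {}: π^{-1}(V) = ∅ ∈ τ ✓.
  V = {[27]}: π^{-1}(V) = {27} ∉ τ ✗.
  V = {[28]}: π^{-1}(V) = {28} ∉ τ ✗.
  V = {[27], [28]}: π^{-1}(V) = {27, 28} ∉ τ ✗.
  V = {[29]}: π^{-1}(V) = {29} ∉ τ ✗.
  V = {[27], [29]}: π^{-1}(V) = {27, 29} ∉ τ ✗.
  V = {[28], [29]}: π^{-1}(V) = {28, 29} ∉ τ ✗.
  V = {[27], [28], [29]}: π^{-1}(V) = {27, 28, 29} ∈ τ ✓.
  V = {[30=31]}: π^{-1}(V) = {30, 31} ∉ τ ✗.
  V = {[27], [30=31]}: π^{-1}(V) = {27, 30, 31} ∉ τ ✗.
  V = {[28], [30=31]}: π^{-1}(V) = {28, 30, 31} ∉ τ ✗.
  V = {[27], [28], [30=31]}: π^{-1}(V) = {27, 28, 30, 31} ∉ τ ✗.
  V = {[29], [30=31]}: π^{-1}(V) = {29, 30, 31} ∉ τ ✗.
  V = {[27], [29], [30=31]}: π^{-1}(V) = {27, 29, 30, 31} ∉ τ ✗.
  V = {[28], [29], [30=31]}: π^{-1}(V) = {28, 29, 30, 31} ∉ τ ✗.
  V = {[27], [28], [29], [30=31]}: π^{-1}(V) = {27, 28, 29, 30, 31} ∈ τ ✓.
Open sets in the quotient: τ_Q = {{}, {[27], [28], [29]}, {[27], [28], [29], [30=31]}} (3 elements).


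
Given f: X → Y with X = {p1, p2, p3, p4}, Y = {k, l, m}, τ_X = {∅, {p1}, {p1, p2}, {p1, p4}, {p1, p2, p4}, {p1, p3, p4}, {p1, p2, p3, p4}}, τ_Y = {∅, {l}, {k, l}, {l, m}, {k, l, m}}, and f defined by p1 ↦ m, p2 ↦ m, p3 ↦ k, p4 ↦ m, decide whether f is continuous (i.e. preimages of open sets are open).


f is NOT continuous.

Compute f^{-1}(U) for each U ∈ τ_Y:
  U = ∅: f^{-1}(U) = ∅ ∈ τ_X ✓.
  U = {l}: f^{-1}(U) = ∅ ∈ τ_X ✓.
  U = {k, l}: f^{-1}(U) = {p3} ∉ τ_X ✗.
  U = {l, m}: f^{-1}(U) = {p1, p2, p4} ∈ τ_X ✓.
  U = {k, l, m}: f^{-1}(U) = {p1, p2, p3, p4} ∈ τ_X ✓.
Found U = {k, l} with f^{-1}(U) = {p3} not in τ_X. Therefore f is NOT continuous.


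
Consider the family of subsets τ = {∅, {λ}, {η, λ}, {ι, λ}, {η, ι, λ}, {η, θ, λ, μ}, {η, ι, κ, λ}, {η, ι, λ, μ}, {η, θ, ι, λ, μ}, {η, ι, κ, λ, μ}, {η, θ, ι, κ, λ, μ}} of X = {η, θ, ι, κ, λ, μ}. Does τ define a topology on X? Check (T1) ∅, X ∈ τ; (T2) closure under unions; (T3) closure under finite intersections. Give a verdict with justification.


τ is NOT a topology on X.

Axiom (T1): ∅ ∈ τ? Yes; X ∈ τ? Yes.
Axiom (T2/T3): check pairwise unions and intersections of members of τ.
Counterexample for (T3): {η, θ, λ, μ} ∩ {η, ι, λ, μ} = {η, λ, μ} ∉ τ. Therefore τ is NOT a topology.


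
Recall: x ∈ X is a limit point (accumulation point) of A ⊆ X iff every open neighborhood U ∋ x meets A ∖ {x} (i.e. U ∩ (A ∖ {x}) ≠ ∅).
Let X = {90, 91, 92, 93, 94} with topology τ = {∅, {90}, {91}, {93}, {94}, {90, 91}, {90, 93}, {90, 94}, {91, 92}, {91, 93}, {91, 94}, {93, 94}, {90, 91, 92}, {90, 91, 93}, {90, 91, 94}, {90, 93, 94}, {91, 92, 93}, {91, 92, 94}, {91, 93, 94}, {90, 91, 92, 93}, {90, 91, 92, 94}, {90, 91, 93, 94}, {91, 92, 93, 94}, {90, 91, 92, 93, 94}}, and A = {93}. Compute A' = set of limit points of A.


A' = ∅

For each x ∈ X, list the open sets U ∈ τ with x ∈ U, then check whether U ∩ (A ∖ {x}) ≠ ∅ for every such U.
  x = 90: open {90} ∋ x has {90} ∩ (A ∖ {90}) = ∅, so x is NOT a limit point.
  x = 91: open {91} ∋ x has {91} ∩ (A ∖ {91}) = ∅, so x is NOT a limit point.
  x = 92: open {91, 92} ∋ x has {91, 92} ∩ (A ∖ {92}) = ∅, so x is NOT a limit point.
  x = 93: open {93} ∋ x has {93} ∩ (A ∖ {93}) = ∅, so x is NOT a limit point.
  x = 94: open {94} ∋ x has {94} ∩ (A ∖ {94}) = ∅, so x is NOT a limit point.
Collecting: A' = ∅.


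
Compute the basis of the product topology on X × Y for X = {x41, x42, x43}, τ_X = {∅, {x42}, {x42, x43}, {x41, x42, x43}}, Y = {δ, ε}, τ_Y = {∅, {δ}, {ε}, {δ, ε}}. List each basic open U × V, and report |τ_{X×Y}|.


Basis B = {∅ × ∅, {x42} × {δ}, {x42} × {ε}, {x42} × {δ, ε}, {x42, x43} × {δ}, {x42, x43} × {ε}, {x41, x42, x43} × {δ}, {x41, x42, x43} × {ε}, {x42, x43} × {δ, ε}, {x41, x42, x43} × {δ, ε}}; |τ_{X×Y}| = 16.

Enumerate products U × V with U ∈ τ_X, V ∈ τ_Y (deduplicated):
  ∅ × ∅ = {} (∅)
  {x42} × {δ} = {(x42,δ)}
  {x42} × {ε} = {(x42,ε)}
  {x42} × {δ, ε} = {(x42,δ), (x42,ε)}
  {x42, x43} × {δ} = {(x42,δ), (x43,δ)}
  {x42, x43} × {ε} = {(x42,ε), (x43,ε)}
  {x41, x42, x43} × {δ} = {(x41,δ), (x42,δ), (x43,δ)}
  {x41, x42, x43} × {ε} = {(x41,ε), (x42,ε), (x43,ε)}
  {x42, x43} × {δ, ε} = {(x42,δ), (x42,ε), (x43,δ), (x43,ε)}
  {x41, x42, x43} × {δ, ε} = {(x41,δ), (x41,ε), (x42,δ), (x42,ε), (x43,δ), (x43,ε)}
These 10 distinct sets form the basis B.
Close under arbitrary unions to get τ_{X×Y}; counting gives |τ_{X×Y}| = 16.


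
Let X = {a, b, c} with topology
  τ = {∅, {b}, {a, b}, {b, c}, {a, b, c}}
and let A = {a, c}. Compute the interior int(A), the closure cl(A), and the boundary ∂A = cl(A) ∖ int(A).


int(A) = ∅, cl(A) = {a, c}, ∂A = {a, c}.

Closed sets in (X, τ) are complements of opens:
  closed(X, τ) = {∅, {a}, {c}, {a, c}, {a, b, c}}.
int(A) = ⋃ {U ∈ τ : U ⊆ A}. Opens contained in A: ∅.
Taking the union of these: int(A) = ∅.
cl(A) = ⋂ {C closed : A ⊆ C}. Closed sets containing A: {a, c}, {a, b, c}.
Intersecting these: cl(A) = {a, c}.
∂A = cl(A) ∖ int(A) = {a, c} ∖ ∅ = {a, c}.


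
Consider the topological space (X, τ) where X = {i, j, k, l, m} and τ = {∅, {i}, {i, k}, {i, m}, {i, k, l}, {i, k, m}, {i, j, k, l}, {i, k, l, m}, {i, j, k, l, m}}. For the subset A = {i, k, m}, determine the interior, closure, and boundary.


int(A) = {i, k, m}, cl(A) = {i, j, k, l, m}, ∂A = {j, l}.

Closed sets in (X, τ) are complements of opens:
  closed(X, τ) = {∅, {j}, {m}, {j, l}, {j, m}, {j, k, l}, {j, l, m}, {j, k, l, m}, {i, j, k, l, m}}.
int(A) = ⋃ {U ∈ τ : U ⊆ A}. Opens contained in A: ∅, {i}, {i, k}, {i, m}, {i, k, m}.
Taking the union of these: int(A) = {i, k, m}.
cl(A) = ⋂ {C closed : A ⊆ C}. Closed sets containing A: {i, j, k, l, m}.
Intersecting these: cl(A) = {i, j, k, l, m}.
∂A = cl(A) ∖ int(A) = {i, j, k, l, m} ∖ {i, k, m} = {j, l}.


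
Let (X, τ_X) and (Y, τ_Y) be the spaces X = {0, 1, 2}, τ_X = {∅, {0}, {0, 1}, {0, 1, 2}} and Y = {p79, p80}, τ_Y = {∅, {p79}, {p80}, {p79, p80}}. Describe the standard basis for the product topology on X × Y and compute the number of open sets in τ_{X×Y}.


Basis B = {∅ × ∅, {0} × {p79}, {0} × {p80}, {0} × {p79, p80}, {0, 1} × {p79}, {0, 1} × {p80}, {0, 1, 2} × {p79}, {0, 1, 2} × {p80}, {0, 1} × {p79, p80}, {0, 1, 2} × {p79, p80}}; |τ_{X×Y}| = 16.

Enumerate products U × V with U ∈ τ_X, V ∈ τ_Y (deduplicated):
  ∅ × ∅ = {} (∅)
  {0} × {p79} = {(0,p79)}
  {0} × {p80} = {(0,p80)}
  {0} × {p79, p80} = {(0,p79), (0,p80)}
  {0, 1} × {p79} = {(0,p79), (1,p79)}
  {0, 1} × {p80} = {(0,p80), (1,p80)}
  {0, 1, 2} × {p79} = {(0,p79), (1,p79), (2,p79)}
  {0, 1, 2} × {p80} = {(0,p80), (1,p80), (2,p80)}
  {0, 1} × {p79, p80} = {(0,p79), (0,p80), (1,p79), (1,p80)}
  {0, 1, 2} × {p79, p80} = {(0,p79), (0,p80), (1,p79), (1,p80), (2,p79), (2,p80)}
These 10 distinct sets form the basis B.
Close under arbitrary unions to get τ_{X×Y}; counting gives |τ_{X×Y}| = 16.


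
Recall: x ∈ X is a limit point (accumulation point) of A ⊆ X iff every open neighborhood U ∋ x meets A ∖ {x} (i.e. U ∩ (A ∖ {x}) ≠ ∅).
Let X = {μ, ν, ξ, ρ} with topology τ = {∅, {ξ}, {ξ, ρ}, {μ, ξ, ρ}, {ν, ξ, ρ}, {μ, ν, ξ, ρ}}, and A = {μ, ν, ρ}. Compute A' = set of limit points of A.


A' = {μ, ν}

For each x ∈ X, list the open sets U ∈ τ with x ∈ U, then check whether U ∩ (A ∖ {x}) ≠ ∅ for every such U.
  x = μ: opens ∋ x are {μ, ξ, ρ}, {μ, ν, ξ, ρ}; each meets A ∖ {μ}, so x IS a limit point.
  x = ν: opens ∋ x are {ν, ξ, ρ}, {μ, ν, ξ, ρ}; each meets A ∖ {ν}, so x IS a limit point.
  x = ξ: open {ξ} ∋ x has {ξ} ∩ (A ∖ {ξ}) = ∅, so x is NOT a limit point.
  x = ρ: open {ξ, ρ} ∋ x has {ξ, ρ} ∩ (A ∖ {ρ}) = ∅, so x is NOT a limit point.
Collecting: A' = {μ, ν}.


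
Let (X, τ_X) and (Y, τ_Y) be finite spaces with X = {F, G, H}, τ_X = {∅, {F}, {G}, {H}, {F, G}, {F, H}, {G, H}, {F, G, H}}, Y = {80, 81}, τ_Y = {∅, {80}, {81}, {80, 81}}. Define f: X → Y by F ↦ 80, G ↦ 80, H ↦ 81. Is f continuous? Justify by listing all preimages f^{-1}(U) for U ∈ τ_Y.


f IS continuous.

Compute f^{-1}(U) for each U ∈ τ_Y:
  U = ∅: f^{-1}(U) = ∅ ∈ τ_X ✓.
  U = {80}: f^{-1}(U) = {F, G} ∈ τ_X ✓.
  U = {81}: f^{-1}(U) = {H} ∈ τ_X ✓.
  U = {80, 81}: f^{-1}(U) = {F, G, H} ∈ τ_X ✓.
Every preimage lies in τ_X, so f IS continuous.
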